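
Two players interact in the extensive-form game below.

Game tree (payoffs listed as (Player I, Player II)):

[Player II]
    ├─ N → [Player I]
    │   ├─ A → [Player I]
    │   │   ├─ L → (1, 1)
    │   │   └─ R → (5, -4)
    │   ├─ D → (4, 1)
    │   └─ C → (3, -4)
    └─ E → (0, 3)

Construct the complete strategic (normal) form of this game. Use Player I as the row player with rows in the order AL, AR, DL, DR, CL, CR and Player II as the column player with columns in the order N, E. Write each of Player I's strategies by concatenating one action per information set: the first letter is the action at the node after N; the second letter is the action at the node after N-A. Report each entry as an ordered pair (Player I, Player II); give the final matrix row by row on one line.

            N        E
  AL    (1,1)    (0,3)
  AR   (5,-4)    (0,3)
  DL    (4,1)    (0,3)
  DR    (4,1)    (0,3)
  CL   (3,-4)    (0,3)
  CR   (3,-4)    (0,3)

AL: (1,1) (0,3) | AR: (5,-4) (0,3) | DL: (4,1) (0,3) | DR: (4,1) (0,3) | CL: (3,-4) (0,3) | CR: (3,-4) (0,3)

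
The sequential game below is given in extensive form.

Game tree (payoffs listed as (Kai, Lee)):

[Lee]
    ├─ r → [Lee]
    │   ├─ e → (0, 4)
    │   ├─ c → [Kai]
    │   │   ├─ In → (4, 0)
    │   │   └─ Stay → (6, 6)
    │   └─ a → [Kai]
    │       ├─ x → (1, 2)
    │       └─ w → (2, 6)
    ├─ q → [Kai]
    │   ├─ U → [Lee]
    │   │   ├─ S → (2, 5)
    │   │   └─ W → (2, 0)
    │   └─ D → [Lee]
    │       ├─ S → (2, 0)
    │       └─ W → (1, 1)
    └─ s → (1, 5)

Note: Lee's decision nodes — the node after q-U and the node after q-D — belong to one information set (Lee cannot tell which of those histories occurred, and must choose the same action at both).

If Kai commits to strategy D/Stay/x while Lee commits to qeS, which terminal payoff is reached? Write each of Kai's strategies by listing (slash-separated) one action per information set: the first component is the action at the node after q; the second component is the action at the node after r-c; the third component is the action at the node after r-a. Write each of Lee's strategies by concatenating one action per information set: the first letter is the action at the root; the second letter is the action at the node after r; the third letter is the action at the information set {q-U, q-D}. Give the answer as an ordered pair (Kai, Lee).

Trace the play path from the root:
  Lee plays q
  Kai plays D at [q]
  Lee plays S at [q-D]
→ terminal payoff (2, 0).
(Kai's choice at the node after r-c is never reached on this path, so it doesn't affect the outcome.)

(2, 0)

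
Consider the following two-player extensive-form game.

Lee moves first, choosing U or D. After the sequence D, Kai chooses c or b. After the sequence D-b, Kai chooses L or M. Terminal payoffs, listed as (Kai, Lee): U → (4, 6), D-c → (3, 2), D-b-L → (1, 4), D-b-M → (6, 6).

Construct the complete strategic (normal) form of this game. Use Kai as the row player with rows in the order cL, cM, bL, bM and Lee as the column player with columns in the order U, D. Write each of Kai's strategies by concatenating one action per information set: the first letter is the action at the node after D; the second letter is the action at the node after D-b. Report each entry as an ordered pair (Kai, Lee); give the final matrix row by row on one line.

            U        D
  cL    (4,6)    (3,2)
  cM    (4,6)    (3,2)
  bL    (4,6)    (1,4)
  bM    (4,6)    (6,6)

cL: (4,6) (3,2) | cM: (4,6) (3,2) | bL: (4,6) (1,4) | bM: (4,6) (6,6)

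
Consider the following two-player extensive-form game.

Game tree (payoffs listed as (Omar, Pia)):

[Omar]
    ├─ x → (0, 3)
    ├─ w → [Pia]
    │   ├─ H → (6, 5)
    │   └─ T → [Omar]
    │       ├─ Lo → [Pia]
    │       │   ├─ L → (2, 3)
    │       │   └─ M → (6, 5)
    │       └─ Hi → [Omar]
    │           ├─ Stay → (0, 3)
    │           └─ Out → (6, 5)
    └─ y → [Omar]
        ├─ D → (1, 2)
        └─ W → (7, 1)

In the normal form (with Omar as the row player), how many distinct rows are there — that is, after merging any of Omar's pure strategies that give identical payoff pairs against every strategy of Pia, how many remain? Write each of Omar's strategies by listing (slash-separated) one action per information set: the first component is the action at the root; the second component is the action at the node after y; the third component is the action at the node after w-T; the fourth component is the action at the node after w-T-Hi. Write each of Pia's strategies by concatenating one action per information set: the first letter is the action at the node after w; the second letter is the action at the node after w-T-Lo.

6

Omar has 24 pure strategies: x/D/Lo/Stay, x/D/Lo/Out, x/D/Hi/Stay, x/D/Hi/Out, x/W/Lo/Stay, x/W/Lo/Out, x/W/Hi/Stay, x/W/Hi/Out, w/D/Lo/Stay, w/D/Lo/Out, w/D/Hi/Stay, w/D/Hi/Out, w/W/Lo/Stay, w/W/Lo/Out, w/W/Hi/Stay, w/W/Hi/Out, y/D/Lo/Stay, y/D/Lo/Out, y/D/Hi/Stay, y/D/Hi/Out, y/W/Lo/Stay, y/W/Lo/Out, y/W/Hi/Stay, y/W/Hi/Out. Columns: HL, HM, TL, TM.
{x/D/Lo/Stay, x/D/Lo/Out, x/D/Hi/Stay, x/D/Hi/Out, x/W/Lo/Stay, x/W/Lo/Out, x/W/Hi/Stay, x/W/Hi/Out} → row (0,3) (0,3) (0,3) (0,3)
{w/D/Lo/Stay, w/D/Lo/Out, w/W/Lo/Stay, w/W/Lo/Out} → row (6,5) (6,5) (2,3) (6,5)
{w/D/Hi/Stay, w/W/Hi/Stay} → row (6,5) (6,5) (0,3) (0,3)
{w/D/Hi/Out, w/W/Hi/Out} → row (6,5) (6,5) (6,5) (6,5)
{y/D/Lo/Stay, y/D/Lo/Out, y/D/Hi/Stay, y/D/Hi/Out} → row (1,2) (1,2) (1,2) (1,2)
{y/W/Lo/Stay, y/W/Lo/Out, y/W/Hi/Stay, y/W/Hi/Out} → row (7,1) (7,1) (7,1) (7,1)
That's 6 distinct rows out of 24 strategies.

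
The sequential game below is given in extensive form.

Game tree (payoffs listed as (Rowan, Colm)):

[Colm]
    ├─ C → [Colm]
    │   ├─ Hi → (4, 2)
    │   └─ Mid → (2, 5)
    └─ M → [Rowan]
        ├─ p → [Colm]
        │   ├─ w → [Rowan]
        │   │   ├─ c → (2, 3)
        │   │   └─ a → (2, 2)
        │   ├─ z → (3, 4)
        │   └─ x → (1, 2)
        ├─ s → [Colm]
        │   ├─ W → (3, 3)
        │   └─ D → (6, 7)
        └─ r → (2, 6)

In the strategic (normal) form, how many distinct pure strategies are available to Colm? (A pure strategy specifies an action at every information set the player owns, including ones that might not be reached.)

24

Colm owns the root with actions {C, M} — two choices.
Colm owns the node after C with actions {Hi, Mid} — two choices.
Colm owns the node after M-p with actions {w, z, x} — three choices.
Colm owns the node after M-s with actions {W, D} — two choices.
A pure strategy fixes one action at each information set independently, so the count is the product 2 × 2 × 3 × 2 = 24.
(For reference, Rowan has 6 pure strategies, giving a 24×6 normal-form matrix.)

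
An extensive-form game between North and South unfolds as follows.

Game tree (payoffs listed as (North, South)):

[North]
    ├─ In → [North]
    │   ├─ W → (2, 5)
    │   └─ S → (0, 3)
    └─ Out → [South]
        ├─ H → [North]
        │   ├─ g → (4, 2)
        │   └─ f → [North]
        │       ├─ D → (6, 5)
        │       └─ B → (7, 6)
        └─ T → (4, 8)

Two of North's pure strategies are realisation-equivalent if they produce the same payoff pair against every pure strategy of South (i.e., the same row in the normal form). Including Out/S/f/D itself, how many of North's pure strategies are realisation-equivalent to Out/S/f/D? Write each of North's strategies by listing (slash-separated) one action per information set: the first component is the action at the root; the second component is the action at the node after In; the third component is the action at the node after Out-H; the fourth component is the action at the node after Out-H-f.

2

Row for Out/S/f/D (columns H, T): (6,5) (4,8).
Under Out/S/f/D, North's choice at the node after In can never be reached regardless of what South does, so varying those choices leaves every outcome unchanged.
Holding the reachable choices fixed and varying the unreachable one freely already gives 2 equivalent strategies.
No other strategy reproduces this row, so those 2 are the full class: Out/W/f/D, Out/S/f/D.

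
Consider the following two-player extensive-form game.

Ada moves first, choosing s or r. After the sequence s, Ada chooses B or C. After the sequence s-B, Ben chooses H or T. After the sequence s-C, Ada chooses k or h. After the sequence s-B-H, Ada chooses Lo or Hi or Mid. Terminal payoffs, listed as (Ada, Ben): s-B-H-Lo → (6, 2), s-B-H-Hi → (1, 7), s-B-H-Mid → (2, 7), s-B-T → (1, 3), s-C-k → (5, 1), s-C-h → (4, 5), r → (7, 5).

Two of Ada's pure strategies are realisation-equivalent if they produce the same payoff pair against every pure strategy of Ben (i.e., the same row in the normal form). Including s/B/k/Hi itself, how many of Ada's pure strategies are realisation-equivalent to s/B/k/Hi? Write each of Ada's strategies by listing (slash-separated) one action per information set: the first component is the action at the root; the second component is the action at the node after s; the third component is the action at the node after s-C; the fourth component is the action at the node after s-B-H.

Row for s/B/k/Hi (columns H, T): (1,7) (1,3).
Under s/B/k/Hi, Ada's choice at the node after s-C can never be reached regardless of what Ben does, so varying those choices leaves every outcome unchanged.
Holding the reachable choices fixed and varying the unreachable one freely already gives 2 equivalent strategies.
No other strategy reproduces this row, so those 2 are the full class: s/B/k/Hi, s/B/h/Hi.

2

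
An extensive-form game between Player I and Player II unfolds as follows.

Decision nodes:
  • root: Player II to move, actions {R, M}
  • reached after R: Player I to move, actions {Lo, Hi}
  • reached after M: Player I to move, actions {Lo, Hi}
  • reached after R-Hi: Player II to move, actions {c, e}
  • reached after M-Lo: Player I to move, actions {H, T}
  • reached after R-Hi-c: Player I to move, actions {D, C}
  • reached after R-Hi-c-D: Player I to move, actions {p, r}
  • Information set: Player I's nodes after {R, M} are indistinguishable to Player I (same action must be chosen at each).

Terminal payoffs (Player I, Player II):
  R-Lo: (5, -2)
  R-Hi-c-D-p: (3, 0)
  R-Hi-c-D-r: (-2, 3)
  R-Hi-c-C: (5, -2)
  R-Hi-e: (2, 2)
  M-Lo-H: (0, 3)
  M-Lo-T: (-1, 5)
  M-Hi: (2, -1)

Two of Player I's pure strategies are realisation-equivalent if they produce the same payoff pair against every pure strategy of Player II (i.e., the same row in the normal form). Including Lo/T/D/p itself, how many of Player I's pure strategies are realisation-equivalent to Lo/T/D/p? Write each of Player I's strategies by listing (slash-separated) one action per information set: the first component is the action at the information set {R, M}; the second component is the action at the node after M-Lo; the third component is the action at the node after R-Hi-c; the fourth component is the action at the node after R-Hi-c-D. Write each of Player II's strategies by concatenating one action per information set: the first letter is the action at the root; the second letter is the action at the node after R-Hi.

4

Row for Lo/T/D/p (columns Rc, Re, Mc, Me): (5,-2) (5,-2) (-1,5) (-1,5).
Under Lo/T/D/p, Player I's choice at the node after R-Hi-c and at the node after R-Hi-c-D can never be reached regardless of what Player II does, so varying those choices leaves every outcome unchanged.
Holding the reachable choices fixed and varying the unreachable ones freely already gives 2 × 2 = 4 equivalent strategies.
No other strategy reproduces this row, so those 4 are the full class: Lo/T/D/p, Lo/T/D/r, Lo/T/C/p, Lo/T/C/r.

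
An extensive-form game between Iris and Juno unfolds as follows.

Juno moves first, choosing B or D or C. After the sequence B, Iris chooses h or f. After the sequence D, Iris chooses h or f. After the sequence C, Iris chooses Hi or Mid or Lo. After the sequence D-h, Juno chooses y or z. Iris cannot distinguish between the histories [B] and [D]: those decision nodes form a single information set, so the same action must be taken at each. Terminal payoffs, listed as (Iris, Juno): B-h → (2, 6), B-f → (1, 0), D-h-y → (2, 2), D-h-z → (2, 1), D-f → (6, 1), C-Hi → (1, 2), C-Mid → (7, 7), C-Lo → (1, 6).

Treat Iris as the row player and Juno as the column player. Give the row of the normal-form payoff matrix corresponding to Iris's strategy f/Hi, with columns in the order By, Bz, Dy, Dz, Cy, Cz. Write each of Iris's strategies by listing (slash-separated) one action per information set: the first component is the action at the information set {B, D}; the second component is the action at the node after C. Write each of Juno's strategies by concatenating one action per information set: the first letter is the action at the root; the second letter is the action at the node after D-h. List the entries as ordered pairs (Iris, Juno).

(1,0) (1,0) (6,1) (6,1) (1,2) (1,2)

vs By: Juno plays B → Iris plays f at [B] → (1, 0)
vs Bz: Juno plays B → Iris plays f at [B] → (1, 0)
vs Dy: Juno plays D → Iris plays f at [D] → (6, 1)
vs Dz: Juno plays D → Iris plays f at [D] → (6, 1)
vs Cy: Juno plays C → Iris plays Hi at [C] → (1, 2)
vs Cz: Juno plays C → Iris plays Hi at [C] → (1, 2)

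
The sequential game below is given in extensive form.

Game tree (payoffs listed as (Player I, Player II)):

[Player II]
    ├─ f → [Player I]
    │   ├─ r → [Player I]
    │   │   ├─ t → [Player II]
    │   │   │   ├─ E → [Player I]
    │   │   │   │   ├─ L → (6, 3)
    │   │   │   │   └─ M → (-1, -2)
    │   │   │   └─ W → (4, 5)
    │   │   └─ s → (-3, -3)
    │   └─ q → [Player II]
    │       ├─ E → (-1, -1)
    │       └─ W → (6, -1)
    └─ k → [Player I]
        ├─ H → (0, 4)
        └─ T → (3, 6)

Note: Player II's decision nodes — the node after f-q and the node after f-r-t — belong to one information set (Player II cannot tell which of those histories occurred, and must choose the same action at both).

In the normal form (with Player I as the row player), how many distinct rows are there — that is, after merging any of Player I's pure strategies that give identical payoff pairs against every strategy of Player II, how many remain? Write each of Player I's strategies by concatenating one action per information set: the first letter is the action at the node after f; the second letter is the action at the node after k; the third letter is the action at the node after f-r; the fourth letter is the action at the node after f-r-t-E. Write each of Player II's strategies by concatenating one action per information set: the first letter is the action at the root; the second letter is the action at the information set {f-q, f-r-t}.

Player I has 16 pure strategies: rHtL, rHtM, rHsL, rHsM, rTtL, rTtM, rTsL, rTsM, qHtL, qHtM, qHsL, qHsM, qTtL, qTtM, qTsL, qTsM. Columns: fE, fW, kE, kW.
{rHtL} → row (6,3) (4,5) (0,4) (0,4)
{rHtM} → row (-1,-2) (4,5) (0,4) (0,4)
{rHsL, rHsM} → row (-3,-3) (-3,-3) (0,4) (0,4)
{rTtL} → row (6,3) (4,5) (3,6) (3,6)
{rTtM} → row (-1,-2) (4,5) (3,6) (3,6)
{rTsL, rTsM} → row (-3,-3) (-3,-3) (3,6) (3,6)
{qHtL, qHtM, qHsL, qHsM} → row (-1,-1) (6,-1) (0,4) (0,4)
{qTtL, qTtM, qTsL, qTsM} → row (-1,-1) (6,-1) (3,6) (3,6)
That's 8 distinct rows out of 16 strategies.

8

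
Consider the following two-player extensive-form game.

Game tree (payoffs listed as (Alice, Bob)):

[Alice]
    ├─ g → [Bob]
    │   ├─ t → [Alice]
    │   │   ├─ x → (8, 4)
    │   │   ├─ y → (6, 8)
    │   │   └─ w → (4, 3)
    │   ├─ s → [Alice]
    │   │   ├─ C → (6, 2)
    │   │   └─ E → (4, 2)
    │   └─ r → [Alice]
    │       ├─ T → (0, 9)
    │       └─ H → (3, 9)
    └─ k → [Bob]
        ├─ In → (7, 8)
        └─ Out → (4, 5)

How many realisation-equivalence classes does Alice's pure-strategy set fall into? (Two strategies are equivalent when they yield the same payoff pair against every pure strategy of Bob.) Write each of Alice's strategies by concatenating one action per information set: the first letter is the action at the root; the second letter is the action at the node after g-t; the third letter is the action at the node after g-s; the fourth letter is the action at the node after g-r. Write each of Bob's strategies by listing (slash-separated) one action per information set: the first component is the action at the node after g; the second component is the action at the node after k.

Alice has 24 pure strategies: gxCT, gxCH, gxET, gxEH, gyCT, gyCH, gyET, gyEH, gwCT, gwCH, gwET, gwEH, kxCT, kxCH, kxET, kxEH, kyCT, kyCH, kyET, kyEH, kwCT, kwCH, kwET, kwEH. Columns: t/In, t/Out, s/In, s/Out, r/In, r/Out.
{gxCT} → row (8,4) (8,4) (6,2) (6,2) (0,9) (0,9)
{gxCH} → row (8,4) (8,4) (6,2) (6,2) (3,9) (3,9)
{gxET} → row (8,4) (8,4) (4,2) (4,2) (0,9) (0,9)
{gxEH} → row (8,4) (8,4) (4,2) (4,2) (3,9) (3,9)
{gyCT} → row (6,8) (6,8) (6,2) (6,2) (0,9) (0,9)
{gyCH} → row (6,8) (6,8) (6,2) (6,2) (3,9) (3,9)
{gyET} → row (6,8) (6,8) (4,2) (4,2) (0,9) (0,9)
{gyEH} → row (6,8) (6,8) (4,2) (4,2) (3,9) (3,9)
{gwCT} → row (4,3) (4,3) (6,2) (6,2) (0,9) (0,9)
{gwCH} → row (4,3) (4,3) (6,2) (6,2) (3,9) (3,9)
{gwET} → row (4,3) (4,3) (4,2) (4,2) (0,9) (0,9)
{gwEH} → row (4,3) (4,3) (4,2) (4,2) (3,9) (3,9)
{kxCT, kxCH, kxET, kxEH, kyCT, kyCH, kyET, kyEH, kwCT, kwCH, kwET, kwEH} → row (7,8) (4,5) (7,8) (4,5) (7,8) (4,5)
That's 13 distinct rows out of 24 strategies.

13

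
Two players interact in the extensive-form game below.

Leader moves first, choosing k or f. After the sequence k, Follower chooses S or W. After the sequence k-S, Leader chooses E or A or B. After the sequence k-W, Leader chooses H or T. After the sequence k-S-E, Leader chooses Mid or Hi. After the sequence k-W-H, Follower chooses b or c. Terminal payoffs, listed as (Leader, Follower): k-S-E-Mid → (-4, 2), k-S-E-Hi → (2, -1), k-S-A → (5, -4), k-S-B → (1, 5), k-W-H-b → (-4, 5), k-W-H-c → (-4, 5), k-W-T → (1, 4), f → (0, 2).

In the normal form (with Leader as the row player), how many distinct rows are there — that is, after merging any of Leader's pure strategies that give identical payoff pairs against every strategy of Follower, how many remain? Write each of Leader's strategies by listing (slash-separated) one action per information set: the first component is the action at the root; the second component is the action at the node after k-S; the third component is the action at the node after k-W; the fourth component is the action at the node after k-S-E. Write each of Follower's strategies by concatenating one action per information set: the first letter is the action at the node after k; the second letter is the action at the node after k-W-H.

Leader has 24 pure strategies: k/E/H/Mid, k/E/H/Hi, k/E/T/Mid, k/E/T/Hi, k/A/H/Mid, k/A/H/Hi, k/A/T/Mid, k/A/T/Hi, k/B/H/Mid, k/B/H/Hi, k/B/T/Mid, k/B/T/Hi, f/E/H/Mid, f/E/H/Hi, f/E/T/Mid, f/E/T/Hi, f/A/H/Mid, f/A/H/Hi, f/A/T/Mid, f/A/T/Hi, f/B/H/Mid, f/B/H/Hi, f/B/T/Mid, f/B/T/Hi. Columns: Sb, Sc, Wb, Wc.
{k/E/H/Mid} → row (-4,2) (-4,2) (-4,5) (-4,5)
{k/E/H/Hi} → row (2,-1) (2,-1) (-4,5) (-4,5)
{k/E/T/Mid} → row (-4,2) (-4,2) (1,4) (1,4)
{k/E/T/Hi} → row (2,-1) (2,-1) (1,4) (1,4)
{k/A/H/Mid, k/A/H/Hi} → row (5,-4) (5,-4) (-4,5) (-4,5)
{k/A/T/Mid, k/A/T/Hi} → row (5,-4) (5,-4) (1,4) (1,4)
{k/B/H/Mid, k/B/H/Hi} → row (1,5) (1,5) (-4,5) (-4,5)
{k/B/T/Mid, k/B/T/Hi} → row (1,5) (1,5) (1,4) (1,4)
{f/E/H/Mid, f/E/H/Hi, f/E/T/Mid, f/E/T/Hi, f/A/H/Mid, f/A/H/Hi, f/A/T/Mid, f/A/T/Hi, f/B/H/Mid, f/B/H/Hi, f/B/T/Mid, f/B/T/Hi} → row (0,2) (0,2) (0,2) (0,2)
That's 9 distinct rows out of 24 strategies.

9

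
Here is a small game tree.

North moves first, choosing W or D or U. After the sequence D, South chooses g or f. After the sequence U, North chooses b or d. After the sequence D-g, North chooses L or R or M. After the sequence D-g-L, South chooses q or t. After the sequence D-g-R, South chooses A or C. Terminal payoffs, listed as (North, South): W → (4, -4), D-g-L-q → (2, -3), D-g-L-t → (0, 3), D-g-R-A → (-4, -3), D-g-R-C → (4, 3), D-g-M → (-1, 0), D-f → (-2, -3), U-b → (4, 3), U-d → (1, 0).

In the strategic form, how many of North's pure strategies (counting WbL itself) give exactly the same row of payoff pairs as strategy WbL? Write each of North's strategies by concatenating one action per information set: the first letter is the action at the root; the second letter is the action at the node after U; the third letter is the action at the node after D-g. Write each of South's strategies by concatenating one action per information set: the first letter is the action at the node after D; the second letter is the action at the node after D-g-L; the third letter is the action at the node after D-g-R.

Row for WbL (columns gqA, gqC, gtA, gtC, fqA, fqC, ftA, ftC): (4,-4) (4,-4) (4,-4) (4,-4) (4,-4) (4,-4) (4,-4) (4,-4).
Under WbL, North's choice at the node after U and at the node after D-g can never be reached regardless of what South does, so varying those choices leaves every outcome unchanged.
Holding the reachable choices fixed and varying the unreachable ones freely already gives 2 × 3 = 6 equivalent strategies.
No other strategy reproduces this row, so those 6 are the full class: WbL, WbR, WbM, WdL, WdR, WdM.

6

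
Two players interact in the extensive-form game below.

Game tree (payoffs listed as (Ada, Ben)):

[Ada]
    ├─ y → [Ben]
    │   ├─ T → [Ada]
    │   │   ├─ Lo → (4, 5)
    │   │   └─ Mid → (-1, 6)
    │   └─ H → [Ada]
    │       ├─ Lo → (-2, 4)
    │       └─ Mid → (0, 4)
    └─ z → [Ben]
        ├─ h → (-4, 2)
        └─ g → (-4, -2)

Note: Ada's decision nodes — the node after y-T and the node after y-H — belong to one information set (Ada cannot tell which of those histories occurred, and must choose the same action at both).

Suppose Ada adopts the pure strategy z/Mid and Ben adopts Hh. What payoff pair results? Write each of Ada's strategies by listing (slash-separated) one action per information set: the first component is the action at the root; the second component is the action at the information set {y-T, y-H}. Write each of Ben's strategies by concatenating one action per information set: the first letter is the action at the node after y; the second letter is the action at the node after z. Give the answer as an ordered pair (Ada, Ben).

Trace the play path from the root:
  Ada plays z
  Ben plays h at [z]
→ terminal payoff (-4, 2).
(Ada's choice at the information set {y-T, y-H} is never reached on this path, so it doesn't affect the outcome.)

(-4, 2)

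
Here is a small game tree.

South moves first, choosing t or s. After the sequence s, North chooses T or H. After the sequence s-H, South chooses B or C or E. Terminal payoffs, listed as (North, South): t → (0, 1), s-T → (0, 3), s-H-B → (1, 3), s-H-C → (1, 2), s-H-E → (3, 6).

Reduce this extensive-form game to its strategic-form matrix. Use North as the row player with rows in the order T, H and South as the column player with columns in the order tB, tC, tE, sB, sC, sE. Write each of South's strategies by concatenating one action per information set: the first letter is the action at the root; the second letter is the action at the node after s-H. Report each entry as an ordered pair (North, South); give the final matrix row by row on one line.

Row T: tB→(0,1), tC→(0,1), tE→(0,1), sB→(0,3), sC→(0,3), sE→(0,3)
Row H: tB→(0,1), tC→(0,1), tE→(0,1), sB→(1,3), sC→(1,2), sE→(3,6)

T: (0,1) (0,1) (0,1) (0,3) (0,3) (0,3) | H: (0,1) (0,1) (0,1) (1,3) (1,2) (3,6)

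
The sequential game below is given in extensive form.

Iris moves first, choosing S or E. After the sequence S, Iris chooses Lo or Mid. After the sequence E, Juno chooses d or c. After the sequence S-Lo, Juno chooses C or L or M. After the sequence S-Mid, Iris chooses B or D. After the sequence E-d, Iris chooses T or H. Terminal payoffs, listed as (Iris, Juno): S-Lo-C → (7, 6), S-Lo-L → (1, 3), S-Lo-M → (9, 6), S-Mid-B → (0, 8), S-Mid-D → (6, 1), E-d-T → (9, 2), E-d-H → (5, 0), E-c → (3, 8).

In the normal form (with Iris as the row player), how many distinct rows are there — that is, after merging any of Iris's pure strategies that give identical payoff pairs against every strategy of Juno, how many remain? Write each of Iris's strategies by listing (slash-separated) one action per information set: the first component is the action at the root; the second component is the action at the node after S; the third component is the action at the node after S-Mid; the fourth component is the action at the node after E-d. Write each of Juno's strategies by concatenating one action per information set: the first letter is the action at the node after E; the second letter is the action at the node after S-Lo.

5

Iris has 16 pure strategies: S/Lo/B/T, S/Lo/B/H, S/Lo/D/T, S/Lo/D/H, S/Mid/B/T, S/Mid/B/H, S/Mid/D/T, S/Mid/D/H, E/Lo/B/T, E/Lo/B/H, E/Lo/D/T, E/Lo/D/H, E/Mid/B/T, E/Mid/B/H, E/Mid/D/T, E/Mid/D/H. Columns: dC, dL, dM, cC, cL, cM.
{S/Lo/B/T, S/Lo/B/H, S/Lo/D/T, S/Lo/D/H} → row (7,6) (1,3) (9,6) (7,6) (1,3) (9,6)
{S/Mid/B/T, S/Mid/B/H} → row (0,8) (0,8) (0,8) (0,8) (0,8) (0,8)
{S/Mid/D/T, S/Mid/D/H} → row (6,1) (6,1) (6,1) (6,1) (6,1) (6,1)
{E/Lo/B/T, E/Lo/D/T, E/Mid/B/T, E/Mid/D/T} → row (9,2) (9,2) (9,2) (3,8) (3,8) (3,8)
{E/Lo/B/H, E/Lo/D/H, E/Mid/B/H, E/Mid/D/H} → row (5,0) (5,0) (5,0) (3,8) (3,8) (3,8)
That's 5 distinct rows out of 16 strategies.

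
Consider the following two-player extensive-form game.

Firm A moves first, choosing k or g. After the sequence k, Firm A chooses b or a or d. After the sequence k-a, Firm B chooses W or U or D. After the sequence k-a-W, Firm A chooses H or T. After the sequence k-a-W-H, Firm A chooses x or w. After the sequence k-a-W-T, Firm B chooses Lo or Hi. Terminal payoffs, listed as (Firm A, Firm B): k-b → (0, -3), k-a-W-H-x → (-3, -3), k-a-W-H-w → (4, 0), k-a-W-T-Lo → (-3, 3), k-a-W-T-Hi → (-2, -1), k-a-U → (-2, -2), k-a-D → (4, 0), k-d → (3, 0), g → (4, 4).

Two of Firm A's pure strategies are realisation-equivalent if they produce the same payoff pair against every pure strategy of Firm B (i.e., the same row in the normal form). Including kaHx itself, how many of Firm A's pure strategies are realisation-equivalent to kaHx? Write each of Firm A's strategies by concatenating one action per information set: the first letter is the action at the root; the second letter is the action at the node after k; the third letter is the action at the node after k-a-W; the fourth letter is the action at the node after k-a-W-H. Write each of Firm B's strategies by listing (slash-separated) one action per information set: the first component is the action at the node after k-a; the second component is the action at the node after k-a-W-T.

1

Row for kaHx (columns W/Lo, W/Hi, U/Lo, U/Hi, D/Lo, D/Hi): (-3,-3) (-3,-3) (-2,-2) (-2,-2) (4,0) (4,0).
Every one of Firm A's information sets is on the play path for some reply by Firm B when Firm A follows kaHx.
Changing the action at any of them therefore changes at least one column, so only kaHx itself gives this row.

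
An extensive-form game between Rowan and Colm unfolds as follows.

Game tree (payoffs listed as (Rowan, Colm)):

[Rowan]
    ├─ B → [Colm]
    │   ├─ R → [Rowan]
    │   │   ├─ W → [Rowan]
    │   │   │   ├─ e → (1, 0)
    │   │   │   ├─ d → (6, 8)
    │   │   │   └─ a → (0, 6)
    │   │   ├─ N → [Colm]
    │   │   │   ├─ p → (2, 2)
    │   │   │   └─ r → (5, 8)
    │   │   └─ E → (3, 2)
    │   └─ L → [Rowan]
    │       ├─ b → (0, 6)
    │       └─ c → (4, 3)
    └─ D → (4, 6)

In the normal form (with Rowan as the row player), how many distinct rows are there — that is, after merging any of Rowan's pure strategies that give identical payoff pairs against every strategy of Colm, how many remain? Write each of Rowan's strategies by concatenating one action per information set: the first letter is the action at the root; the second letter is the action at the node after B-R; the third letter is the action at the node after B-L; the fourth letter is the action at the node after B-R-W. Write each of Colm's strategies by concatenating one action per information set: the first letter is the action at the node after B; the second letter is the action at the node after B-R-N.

Rowan has 36 pure strategies: BWbe, BWbd, BWba, BWce, BWcd, BWca, BNbe, BNbd, BNba, BNce, BNcd, BNca, BEbe, BEbd, BEba, BEce, BEcd, BEca, DWbe, DWbd, DWba, DWce, DWcd, DWca, DNbe, DNbd, DNba, DNce, DNcd, DNca, DEbe, DEbd, DEba, DEce, DEcd, DEca. Columns: Rp, Rr, Lp, Lr.
{BWbe} → row (1,0) (1,0) (0,6) (0,6)
{BWbd} → row (6,8) (6,8) (0,6) (0,6)
{BWba} → row (0,6) (0,6) (0,6) (0,6)
{BWce} → row (1,0) (1,0) (4,3) (4,3)
{BWcd} → row (6,8) (6,8) (4,3) (4,3)
{BWca} → row (0,6) (0,6) (4,3) (4,3)
{BNbe, BNbd, BNba} → row (2,2) (5,8) (0,6) (0,6)
{BNce, BNcd, BNca} → row (2,2) (5,8) (4,3) (4,3)
{BEbe, BEbd, BEba} → row (3,2) (3,2) (0,6) (0,6)
{BEce, BEcd, BEca} → row (3,2) (3,2) (4,3) (4,3)
{DWbe, DWbd, DWba, DWce, DWcd, DWca, DNbe, DNbd, DNba, DNce, DNcd, DNca, DEbe, DEbd, DEba, DEce, DEcd, DEca} → row (4,6) (4,6) (4,6) (4,6)
That's 11 distinct rows out of 36 strategies.

11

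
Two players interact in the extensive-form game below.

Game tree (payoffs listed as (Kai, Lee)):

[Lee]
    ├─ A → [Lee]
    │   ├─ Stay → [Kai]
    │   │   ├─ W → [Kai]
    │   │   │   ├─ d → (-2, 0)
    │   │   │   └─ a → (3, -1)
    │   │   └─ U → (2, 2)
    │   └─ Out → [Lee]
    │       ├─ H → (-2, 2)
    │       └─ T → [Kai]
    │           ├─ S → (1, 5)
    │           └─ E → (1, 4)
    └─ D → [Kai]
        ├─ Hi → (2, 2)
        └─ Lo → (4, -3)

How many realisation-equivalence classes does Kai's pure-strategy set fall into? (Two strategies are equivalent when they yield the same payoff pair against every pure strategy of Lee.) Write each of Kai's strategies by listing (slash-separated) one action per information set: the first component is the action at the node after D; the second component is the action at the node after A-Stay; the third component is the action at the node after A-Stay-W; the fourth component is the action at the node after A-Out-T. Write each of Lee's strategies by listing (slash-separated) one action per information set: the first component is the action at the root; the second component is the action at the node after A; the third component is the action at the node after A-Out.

Kai has 16 pure strategies: Hi/W/d/S, Hi/W/d/E, Hi/W/a/S, Hi/W/a/E, Hi/U/d/S, Hi/U/d/E, Hi/U/a/S, Hi/U/a/E, Lo/W/d/S, Lo/W/d/E, Lo/W/a/S, Lo/W/a/E, Lo/U/d/S, Lo/U/d/E, Lo/U/a/S, Lo/U/a/E. Columns: A/Stay/H, A/Stay/T, A/Out/H, A/Out/T, D/Stay/H, D/Stay/T, D/Out/H, D/Out/T.
{Hi/W/d/S} → row (-2,0) (-2,0) (-2,2) (1,5) (2,2) (2,2) (2,2) (2,2)
{Hi/W/d/E} → row (-2,0) (-2,0) (-2,2) (1,4) (2,2) (2,2) (2,2) (2,2)
{Hi/W/a/S} → row (3,-1) (3,-1) (-2,2) (1,5) (2,2) (2,2) (2,2) (2,2)
{Hi/W/a/E} → row (3,-1) (3,-1) (-2,2) (1,4) (2,2) (2,2) (2,2) (2,2)
{Hi/U/d/S, Hi/U/a/S} → row (2,2) (2,2) (-2,2) (1,5) (2,2) (2,2) (2,2) (2,2)
{Hi/U/d/E, Hi/U/a/E} → row (2,2) (2,2) (-2,2) (1,4) (2,2) (2,2) (2,2) (2,2)
{Lo/W/d/S} → row (-2,0) (-2,0) (-2,2) (1,5) (4,-3) (4,-3) (4,-3) (4,-3)
{Lo/W/d/E} → row (-2,0) (-2,0) (-2,2) (1,4) (4,-3) (4,-3) (4,-3) (4,-3)
{Lo/W/a/S} → row (3,-1) (3,-1) (-2,2) (1,5) (4,-3) (4,-3) (4,-3) (4,-3)
{Lo/W/a/E} → row (3,-1) (3,-1) (-2,2) (1,4) (4,-3) (4,-3) (4,-3) (4,-3)
{Lo/U/d/S, Lo/U/a/S} → row (2,2) (2,2) (-2,2) (1,5) (4,-3) (4,-3) (4,-3) (4,-3)
{Lo/U/d/E, Lo/U/a/E} → row (2,2) (2,2) (-2,2) (1,4) (4,-3) (4,-3) (4,-3) (4,-3)
That's 12 distinct rows out of 16 strategies.

12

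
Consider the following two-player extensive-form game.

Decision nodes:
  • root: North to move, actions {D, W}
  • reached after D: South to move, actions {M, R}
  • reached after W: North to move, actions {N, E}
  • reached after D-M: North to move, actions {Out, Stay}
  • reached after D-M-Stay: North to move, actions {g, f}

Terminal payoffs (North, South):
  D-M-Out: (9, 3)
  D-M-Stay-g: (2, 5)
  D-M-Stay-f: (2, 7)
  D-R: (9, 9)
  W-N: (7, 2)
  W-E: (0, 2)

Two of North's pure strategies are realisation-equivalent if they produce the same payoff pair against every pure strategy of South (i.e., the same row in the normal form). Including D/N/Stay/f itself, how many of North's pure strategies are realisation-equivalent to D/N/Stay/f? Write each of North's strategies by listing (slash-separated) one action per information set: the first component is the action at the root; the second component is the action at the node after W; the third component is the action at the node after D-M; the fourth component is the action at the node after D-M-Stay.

Row for D/N/Stay/f (columns M, R): (2,7) (9,9).
Under D/N/Stay/f, North's choice at the node after W can never be reached regardless of what South does, so varying those choices leaves every outcome unchanged.
Holding the reachable choices fixed and varying the unreachable one freely already gives 2 equivalent strategies.
No other strategy reproduces this row, so those 2 are the full class: D/N/Stay/f, D/E/Stay/f.

2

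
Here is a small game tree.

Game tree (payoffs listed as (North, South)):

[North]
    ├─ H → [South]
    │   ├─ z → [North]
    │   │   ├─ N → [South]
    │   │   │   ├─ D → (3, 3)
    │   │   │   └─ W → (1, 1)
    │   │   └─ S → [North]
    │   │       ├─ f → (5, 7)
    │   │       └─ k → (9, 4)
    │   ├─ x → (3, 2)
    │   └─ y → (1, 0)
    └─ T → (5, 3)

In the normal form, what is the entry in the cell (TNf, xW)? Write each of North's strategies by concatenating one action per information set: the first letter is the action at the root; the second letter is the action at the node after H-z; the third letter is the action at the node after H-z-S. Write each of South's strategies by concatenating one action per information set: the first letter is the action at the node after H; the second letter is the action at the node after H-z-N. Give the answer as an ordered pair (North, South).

Trace the play path from the root:
  North plays T
→ terminal payoff (5, 3).
(North's choice at the node after H-z is never reached on this path, so it doesn't affect the outcome.)

(5, 3)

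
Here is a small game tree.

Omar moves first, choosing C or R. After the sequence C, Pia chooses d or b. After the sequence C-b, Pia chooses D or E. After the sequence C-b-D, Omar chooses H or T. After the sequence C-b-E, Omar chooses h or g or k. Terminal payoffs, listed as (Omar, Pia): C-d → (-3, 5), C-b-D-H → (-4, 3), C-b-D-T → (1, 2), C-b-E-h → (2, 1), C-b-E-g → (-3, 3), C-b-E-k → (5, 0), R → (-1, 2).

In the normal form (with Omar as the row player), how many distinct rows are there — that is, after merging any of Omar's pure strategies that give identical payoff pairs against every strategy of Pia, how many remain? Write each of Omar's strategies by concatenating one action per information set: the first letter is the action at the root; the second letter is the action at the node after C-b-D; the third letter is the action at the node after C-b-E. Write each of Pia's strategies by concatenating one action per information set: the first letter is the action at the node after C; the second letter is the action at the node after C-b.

7

Omar has 12 pure strategies: CHh, CHg, CHk, CTh, CTg, CTk, RHh, RHg, RHk, RTh, RTg, RTk. Columns: dD, dE, bD, bE.
{CHh} → row (-3,5) (-3,5) (-4,3) (2,1)
{CHg} → row (-3,5) (-3,5) (-4,3) (-3,3)
{CHk} → row (-3,5) (-3,5) (-4,3) (5,0)
{CTh} → row (-3,5) (-3,5) (1,2) (2,1)
{CTg} → row (-3,5) (-3,5) (1,2) (-3,3)
{CTk} → row (-3,5) (-3,5) (1,2) (5,0)
{RHh, RHg, RHk, RTh, RTg, RTk} → row (-1,2) (-1,2) (-1,2) (-1,2)
That's 7 distinct rows out of 12 strategies.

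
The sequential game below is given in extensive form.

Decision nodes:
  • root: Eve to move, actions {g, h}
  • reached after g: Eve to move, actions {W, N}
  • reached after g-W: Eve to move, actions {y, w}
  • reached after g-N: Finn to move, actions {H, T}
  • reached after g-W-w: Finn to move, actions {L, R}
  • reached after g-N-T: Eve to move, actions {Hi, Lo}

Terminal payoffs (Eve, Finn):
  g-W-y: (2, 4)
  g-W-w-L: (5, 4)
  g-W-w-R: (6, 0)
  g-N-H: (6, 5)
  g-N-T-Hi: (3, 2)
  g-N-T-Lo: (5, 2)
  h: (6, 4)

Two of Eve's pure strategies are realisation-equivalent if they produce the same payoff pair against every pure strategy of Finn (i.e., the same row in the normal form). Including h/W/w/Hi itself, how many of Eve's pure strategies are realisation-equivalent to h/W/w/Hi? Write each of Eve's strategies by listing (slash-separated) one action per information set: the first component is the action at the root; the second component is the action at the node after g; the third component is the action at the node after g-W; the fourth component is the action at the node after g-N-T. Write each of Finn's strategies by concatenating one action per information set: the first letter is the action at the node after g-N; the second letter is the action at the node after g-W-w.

8

Row for h/W/w/Hi (columns HL, HR, TL, TR): (6,4) (6,4) (6,4) (6,4).
Under h/W/w/Hi, Eve's choice at the node after g and at the node after g-W and at the node after g-N-T can never be reached regardless of what Finn does, so varying those choices leaves every outcome unchanged.
Holding the reachable choices fixed and varying the unreachable ones freely already gives 2 × 2 × 2 = 8 equivalent strategies.
No other strategy reproduces this row, so those 8 are the full class: h/W/y/Hi, h/W/y/Lo, h/W/w/Hi, h/W/w/Lo, h/N/y/Hi, h/N/y/Lo, h/N/w/Hi, h/N/w/Lo.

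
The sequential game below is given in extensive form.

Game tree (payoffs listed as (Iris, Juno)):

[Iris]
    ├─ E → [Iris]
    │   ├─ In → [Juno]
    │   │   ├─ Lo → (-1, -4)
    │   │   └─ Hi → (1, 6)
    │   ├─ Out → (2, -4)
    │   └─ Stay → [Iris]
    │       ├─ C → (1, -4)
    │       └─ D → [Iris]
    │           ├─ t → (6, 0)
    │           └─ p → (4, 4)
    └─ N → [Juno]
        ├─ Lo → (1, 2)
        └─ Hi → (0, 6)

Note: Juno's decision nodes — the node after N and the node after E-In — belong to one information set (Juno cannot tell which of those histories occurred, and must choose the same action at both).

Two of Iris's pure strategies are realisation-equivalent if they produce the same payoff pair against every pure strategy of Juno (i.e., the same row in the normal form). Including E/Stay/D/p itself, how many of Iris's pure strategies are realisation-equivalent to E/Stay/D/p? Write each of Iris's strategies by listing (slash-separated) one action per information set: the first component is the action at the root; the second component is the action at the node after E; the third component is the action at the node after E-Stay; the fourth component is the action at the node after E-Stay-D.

Row for E/Stay/D/p (columns Lo, Hi): (4,4) (4,4).
Every one of Iris's information sets is on the play path for some reply by Juno when Iris follows E/Stay/D/p.
Changing the action at any of them therefore changes at least one column, so only E/Stay/D/p itself gives this row.

1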